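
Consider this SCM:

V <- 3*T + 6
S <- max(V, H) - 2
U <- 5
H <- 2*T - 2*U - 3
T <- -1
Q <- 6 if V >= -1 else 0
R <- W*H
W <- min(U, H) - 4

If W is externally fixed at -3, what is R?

45

do(W=-3) replaces the equation W <- min(U, H) - 4 with the constant W = -3.
H = 2*T - 2*U - 3  [with T=-1, U=5]  = -15
R = W*H  [with W=-3, H=-15]  = 45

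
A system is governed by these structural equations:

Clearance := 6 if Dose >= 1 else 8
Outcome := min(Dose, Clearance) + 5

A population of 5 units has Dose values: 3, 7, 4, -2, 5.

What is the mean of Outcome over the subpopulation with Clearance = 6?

9.5

Conditioning on Clearance=6 selects the 4 unit(s) with Dose ∈ {3, 7, 4, 5}. Their Outcome values: 8, 11, 9, 10. Mean = 9.5.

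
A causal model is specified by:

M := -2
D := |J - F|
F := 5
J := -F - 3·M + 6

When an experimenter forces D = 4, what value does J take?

Under do(D=4), the mechanism D := |J - F| is discarded; D is fixed at 4.
Since J is not a descendant of the intervened variable, it is unaffected.
J = -F - 3·M + 6  [with F=5, M=-2]  = 7

7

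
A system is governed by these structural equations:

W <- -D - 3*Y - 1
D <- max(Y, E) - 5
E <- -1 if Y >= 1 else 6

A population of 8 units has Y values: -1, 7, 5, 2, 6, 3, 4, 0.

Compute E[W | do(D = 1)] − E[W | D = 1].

Under do(D=1), D's equation is replaced by D=1 for every unit. Per-unit W: 1, -23, -17, -8, -20, -11, -14, -2. Mean = -11.75.
Conditioning on D=1 selects the 3 unit(s) with Y ∈ {-1, 6, 0}. Their W values: 1, -20, -2. Mean = -7.
Difference = -11.75 − (-7) = -4.75.

-4.75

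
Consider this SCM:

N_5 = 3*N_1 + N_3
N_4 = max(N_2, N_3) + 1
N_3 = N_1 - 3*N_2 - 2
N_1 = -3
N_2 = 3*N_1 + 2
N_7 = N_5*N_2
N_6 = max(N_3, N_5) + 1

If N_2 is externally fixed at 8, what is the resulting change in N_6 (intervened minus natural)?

-45

Under do(N_2=8), the mechanism N_2 = 3*N_1 + 2 is discarded; N_2 is fixed at 8.
N_3 = N_1 - 3*N_2 - 2  [with N_1=-3, N_2=8]  = -29
N_5 = 3*N_1 + N_3  [with N_1=-3, N_3=-29]  = -38
N_6 = max(N_3, N_5) + 1  [with N_3=-29, N_5=-38]  = -28
Without intervention: N_2 = 3*N_1 + 2  [with N_1=-3]  = -7; N_3 = N_1 - 3*N_2 - 2  [with N_1=-3, N_2=-7]  = 16; N_5 = 3*N_1 + N_3  [with N_1=-3, N_3=16]  = 7; N_6 = max(N_3, N_5) + 1  [with N_3=16, N_5=7]  = 17.
Change = -28 − 17 = -45.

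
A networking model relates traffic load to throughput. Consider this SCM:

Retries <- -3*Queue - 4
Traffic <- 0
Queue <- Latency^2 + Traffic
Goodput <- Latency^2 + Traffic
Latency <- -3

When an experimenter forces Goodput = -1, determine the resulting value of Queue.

do(Goodput=-1) replaces the equation Goodput <- Latency^2 + Traffic with the constant Goodput = -1.
Queue is not downstream of the intervention, so its value is determined by the original equations.
Queue = Latency^2 + Traffic  [with Latency=-3, Traffic=0]  = 9

9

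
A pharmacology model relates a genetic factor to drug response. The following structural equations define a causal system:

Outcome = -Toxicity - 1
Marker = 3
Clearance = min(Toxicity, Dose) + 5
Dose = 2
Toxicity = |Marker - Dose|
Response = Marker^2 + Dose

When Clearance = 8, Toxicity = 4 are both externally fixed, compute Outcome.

-5

Setting Clearance = 8, Toxicity = 4 by intervention discards those variables' equations.
Outcome = -Toxicity - 1  [with Toxicity=4]  = -5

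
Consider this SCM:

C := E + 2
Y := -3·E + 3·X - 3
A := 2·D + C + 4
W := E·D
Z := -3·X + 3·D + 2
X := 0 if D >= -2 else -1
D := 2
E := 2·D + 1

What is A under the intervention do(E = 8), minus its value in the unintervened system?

3

do(E=8) replaces the equation E := 2·D + 1 with the constant E = 8.
C = E + 2  [with E=8]  = 10
A = 2·D + C + 4  [with D=2, C=10]  = 18
Without intervention: E = 2·D + 1  [with D=2]  = 5; C = E + 2  [with E=5]  = 7; A = 2·D + C + 4  [with D=2, C=7]  = 15.
Change = 18 − 15 = 3.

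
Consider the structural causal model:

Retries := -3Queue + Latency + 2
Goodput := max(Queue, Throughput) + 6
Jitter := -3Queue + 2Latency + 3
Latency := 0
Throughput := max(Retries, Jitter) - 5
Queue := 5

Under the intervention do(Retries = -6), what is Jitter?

The intervention breaks the incoming arrows to Retries: Retries := -3Queue + Latency + 2 no longer applies, and Retries = -6.
Jitter is not downstream of the intervention, so its value is determined by the original equations.
Jitter = -3Queue + 2Latency + 3  [with Queue=5, Latency=0]  = -12

-12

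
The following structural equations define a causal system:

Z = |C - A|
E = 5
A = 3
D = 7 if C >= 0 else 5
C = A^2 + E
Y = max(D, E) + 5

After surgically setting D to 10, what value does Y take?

The intervention breaks the incoming arrows to D: D = 7 if C >= 0 else 5 no longer applies, and D = 10.
Y = max(D, E) + 5  [with D=10, E=5]  = 15

15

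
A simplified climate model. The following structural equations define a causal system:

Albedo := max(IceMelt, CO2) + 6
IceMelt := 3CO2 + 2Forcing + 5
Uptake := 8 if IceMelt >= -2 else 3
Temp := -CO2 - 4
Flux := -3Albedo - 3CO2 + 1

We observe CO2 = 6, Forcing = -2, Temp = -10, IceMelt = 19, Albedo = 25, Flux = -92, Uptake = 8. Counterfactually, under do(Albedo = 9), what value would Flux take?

The intervention breaks the incoming arrows to Albedo: Albedo := max(IceMelt, CO2) + 6 no longer applies, and Albedo = 9.
Flux = -3Albedo - 3CO2 + 1  [with Albedo=9, CO2=6]  = -44

-44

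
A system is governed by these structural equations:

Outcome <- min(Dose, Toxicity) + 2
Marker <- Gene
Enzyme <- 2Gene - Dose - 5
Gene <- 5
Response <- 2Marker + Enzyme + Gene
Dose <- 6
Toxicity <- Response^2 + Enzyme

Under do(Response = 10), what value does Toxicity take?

99

The intervention breaks the incoming arrows to Response: Response <- 2Marker + Enzyme + Gene no longer applies, and Response = 10.
Enzyme = 2Gene - Dose - 5  [with Gene=5, Dose=6]  = -1
Toxicity = Response^2 + Enzyme  [with Response=10, Enzyme=-1]  = 99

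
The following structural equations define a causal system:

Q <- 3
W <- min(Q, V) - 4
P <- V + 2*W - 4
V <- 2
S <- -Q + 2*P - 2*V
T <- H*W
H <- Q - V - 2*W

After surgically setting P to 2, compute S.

Intervening sets P = 2 and removes its equation (P <- V + 2*W - 4).
S = -Q + 2*P - 2*V  [with Q=3, P=2, V=2]  = -3

-3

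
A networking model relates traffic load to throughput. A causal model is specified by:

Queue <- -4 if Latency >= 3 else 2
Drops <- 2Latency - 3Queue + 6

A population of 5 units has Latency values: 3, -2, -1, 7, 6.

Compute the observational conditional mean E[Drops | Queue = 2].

Conditioning on Queue=2 selects the 2 unit(s) with Latency ∈ {-2, -1}. Their Drops values: -4, -2. Mean = -3.

-3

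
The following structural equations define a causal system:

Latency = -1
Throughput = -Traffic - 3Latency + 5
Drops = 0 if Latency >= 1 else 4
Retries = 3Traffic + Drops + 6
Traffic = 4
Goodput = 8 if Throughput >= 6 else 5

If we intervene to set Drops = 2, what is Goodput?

5

The intervention breaks the incoming arrows to Drops: Drops = 0 if Latency >= 1 else 4 no longer applies, and Drops = 2.
No directed path runs from Drops to Goodput, so Goodput keeps its natural value.
Throughput = -Traffic - 3Latency + 5  [with Traffic=4, Latency=-1]  = 4
Goodput = 8 if Throughput >= 6 else 5  [with Throughput=4]  = 5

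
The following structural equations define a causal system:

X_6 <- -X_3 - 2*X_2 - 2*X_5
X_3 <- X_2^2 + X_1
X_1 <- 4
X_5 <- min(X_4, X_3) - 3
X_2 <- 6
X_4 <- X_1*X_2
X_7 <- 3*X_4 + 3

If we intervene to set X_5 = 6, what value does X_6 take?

-64

The intervention breaks the incoming arrows to X_5: X_5 <- min(X_4, X_3) - 3 no longer applies, and X_5 = 6.
X_3 = X_2^2 + X_1  [with X_2=6, X_1=4]  = 40
X_6 = -X_3 - 2*X_2 - 2*X_5  [with X_3=40, X_2=6, X_5=6]  = -64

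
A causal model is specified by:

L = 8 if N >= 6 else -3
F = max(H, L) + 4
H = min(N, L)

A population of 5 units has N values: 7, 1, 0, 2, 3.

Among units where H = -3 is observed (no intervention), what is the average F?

1

E[F|H=-3] averages over only the 4 units with H=-3 (N = 1, 0, 2, 3): F = 1, 1, 1, 1, mean 1.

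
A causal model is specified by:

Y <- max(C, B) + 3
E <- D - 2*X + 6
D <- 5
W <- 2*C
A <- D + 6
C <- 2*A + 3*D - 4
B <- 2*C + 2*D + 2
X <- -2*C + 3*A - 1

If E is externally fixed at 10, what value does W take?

The intervention breaks the incoming arrows to E: E <- D - 2*X + 6 no longer applies, and E = 10.
W is not downstream of the intervention, so its value is determined by the original equations.
A = D + 6  [with D=5]  = 11
C = 2*A + 3*D - 4  [with A=11, D=5]  = 33
W = 2*C  [with C=33]  = 66

66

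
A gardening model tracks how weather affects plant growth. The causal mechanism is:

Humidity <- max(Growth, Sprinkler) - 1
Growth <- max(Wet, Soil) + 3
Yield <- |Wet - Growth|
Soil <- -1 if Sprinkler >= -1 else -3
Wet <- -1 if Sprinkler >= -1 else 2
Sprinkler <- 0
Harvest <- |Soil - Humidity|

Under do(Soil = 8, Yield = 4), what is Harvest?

2

Setting Soil = 8, Yield = 4 by intervention discards those variables' equations.
Wet = -1 if Sprinkler >= -1 else 2  [with Sprinkler=0]  = -1
Growth = max(Wet, Soil) + 3  [with Wet=-1, Soil=8]  = 11
Humidity = max(Growth, Sprinkler) - 1  [with Growth=11, Sprinkler=0]  = 10
Harvest = |Soil - Humidity|  [with Soil=8, Humidity=10]  = 2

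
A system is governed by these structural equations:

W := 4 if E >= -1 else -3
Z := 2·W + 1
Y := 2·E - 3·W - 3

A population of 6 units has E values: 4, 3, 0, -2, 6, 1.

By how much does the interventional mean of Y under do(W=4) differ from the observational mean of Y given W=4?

-1.6

do(W=4) breaks W's dependence on E. With W=4 fixed, Y across the units is -7, -9, -15, -19, -3, -13, mean -11.
Conditioning on W=4 selects the 5 unit(s) with E ∈ {4, 3, 0, 6, 1}. Their Y values: -7, -9, -15, -3, -13. Mean = -9.4.
Difference = -11 − (-9.4) = -1.6.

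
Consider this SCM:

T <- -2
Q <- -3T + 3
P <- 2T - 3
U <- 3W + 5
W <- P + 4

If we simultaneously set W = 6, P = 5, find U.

Setting W = 6, P = 5 by intervention discards those variables' equations.
U = 3W + 5  [with W=6]  = 23

23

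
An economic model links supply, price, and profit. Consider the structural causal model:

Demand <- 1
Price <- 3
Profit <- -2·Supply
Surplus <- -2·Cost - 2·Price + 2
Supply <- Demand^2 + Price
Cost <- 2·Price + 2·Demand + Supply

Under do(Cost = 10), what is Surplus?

Under do(Cost=10), the mechanism Cost <- 2·Price + 2·Demand + Supply is discarded; Cost is fixed at 10.
Surplus = -2·Cost - 2·Price + 2  [with Cost=10, Price=3]  = -24

-24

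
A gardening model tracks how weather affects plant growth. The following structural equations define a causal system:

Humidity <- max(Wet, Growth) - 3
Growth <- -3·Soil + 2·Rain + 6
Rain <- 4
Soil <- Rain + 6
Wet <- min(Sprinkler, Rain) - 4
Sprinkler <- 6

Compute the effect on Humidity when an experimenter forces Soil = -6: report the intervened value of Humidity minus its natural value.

The intervention breaks the incoming arrows to Soil: Soil <- Rain + 6 no longer applies, and Soil = -6.
Wet = min(Sprinkler, Rain) - 4  [with Sprinkler=6, Rain=4]  = 0
Growth = -3·Soil + 2·Rain + 6  [with Soil=-6, Rain=4]  = 32
Humidity = max(Wet, Growth) - 3  [with Wet=0, Growth=32]  = 29
Without intervention: Soil = Rain + 6  [with Rain=4]  = 10; Wet = min(Sprinkler, Rain) - 4  [with Sprinkler=6, Rain=4]  = 0; Growth = -3·Soil + 2·Rain + 6  [with Soil=10, Rain=4]  = -16; Humidity = max(Wet, Growth) - 3  [with Wet=0, Growth=-16]  = -3.
Change = 29 − (-3) = 32.

32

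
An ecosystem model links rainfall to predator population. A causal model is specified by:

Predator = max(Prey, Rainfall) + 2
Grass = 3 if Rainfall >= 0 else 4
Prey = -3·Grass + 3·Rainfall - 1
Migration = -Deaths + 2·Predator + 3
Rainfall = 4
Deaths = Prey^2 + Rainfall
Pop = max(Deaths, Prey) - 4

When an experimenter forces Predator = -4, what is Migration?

Under do(Predator=-4), the mechanism Predator = max(Prey, Rainfall) + 2 is discarded; Predator is fixed at -4.
Grass = 3 if Rainfall >= 0 else 4  [with Rainfall=4]  = 3
Prey = -3·Grass + 3·Rainfall - 1  [with Grass=3, Rainfall=4]  = 2
Deaths = Prey^2 + Rainfall  [with Prey=2, Rainfall=4]  = 8
Migration = -Deaths + 2·Predator + 3  [with Deaths=8, Predator=-4]  = -13

-13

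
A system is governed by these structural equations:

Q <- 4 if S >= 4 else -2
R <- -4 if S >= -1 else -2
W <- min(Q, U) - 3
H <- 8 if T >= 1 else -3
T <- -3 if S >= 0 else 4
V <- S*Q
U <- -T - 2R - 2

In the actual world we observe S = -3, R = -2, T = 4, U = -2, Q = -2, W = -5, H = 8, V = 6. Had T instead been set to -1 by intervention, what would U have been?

The intervention breaks the incoming arrows to T: T <- -3 if S >= 0 else 4 no longer applies, and T = -1.
R = -4 if S >= -1 else -2  [with S=-3]  = -2
U = -T - 2R - 2  [with T=-1, R=-2]  = 3

3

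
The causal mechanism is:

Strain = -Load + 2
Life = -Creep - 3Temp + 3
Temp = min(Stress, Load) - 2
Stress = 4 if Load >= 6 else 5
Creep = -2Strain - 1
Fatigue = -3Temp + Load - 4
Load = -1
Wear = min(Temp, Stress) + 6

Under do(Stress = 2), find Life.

19

do(Stress=2) replaces the equation Stress = 4 if Load >= 6 else 5 with the constant Stress = 2.
Strain = -Load + 2  [with Load=-1]  = 3
Temp = min(Stress, Load) - 2  [with Stress=2, Load=-1]  = -3
Creep = -2Strain - 1  [with Strain=3]  = -7
Life = -Creep - 3Temp + 3  [with Creep=-7, Temp=-3]  = 19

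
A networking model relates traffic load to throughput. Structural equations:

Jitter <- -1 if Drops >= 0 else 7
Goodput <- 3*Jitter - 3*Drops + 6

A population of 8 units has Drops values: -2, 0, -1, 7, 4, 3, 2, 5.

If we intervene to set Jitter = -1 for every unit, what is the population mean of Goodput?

-3.75

Every unit gets Jitter=-1 under the intervention. Goodput values become 9, 3, 6, -18, -9, -6, -3, -12; E[Goodput|do(Jitter=-1)] = -3.75.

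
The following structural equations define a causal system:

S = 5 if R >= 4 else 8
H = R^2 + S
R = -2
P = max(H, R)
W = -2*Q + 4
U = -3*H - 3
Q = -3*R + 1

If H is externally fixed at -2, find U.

The intervention breaks the incoming arrows to H: H = R^2 + S no longer applies, and H = -2.
U = -3*H - 3  [with H=-2]  = 3

3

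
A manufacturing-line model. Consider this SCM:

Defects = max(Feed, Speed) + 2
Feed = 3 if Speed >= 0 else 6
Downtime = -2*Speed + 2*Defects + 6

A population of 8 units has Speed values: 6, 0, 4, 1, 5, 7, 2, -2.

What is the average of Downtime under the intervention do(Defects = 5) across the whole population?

Under do(Defects=5), Defects's equation is replaced by Defects=5 for every unit. Per-unit Downtime: 4, 16, 8, 14, 6, 2, 12, 20. Mean = 10.25.

10.25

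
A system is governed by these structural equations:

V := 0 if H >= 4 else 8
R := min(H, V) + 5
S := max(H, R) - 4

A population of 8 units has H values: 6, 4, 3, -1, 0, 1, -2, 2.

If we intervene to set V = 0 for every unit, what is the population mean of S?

0.75

do(V=0) breaks V's dependence on H. With V=0 fixed, S across the units is 2, 1, 1, 0, 1, 1, -1, 1, mean 0.75.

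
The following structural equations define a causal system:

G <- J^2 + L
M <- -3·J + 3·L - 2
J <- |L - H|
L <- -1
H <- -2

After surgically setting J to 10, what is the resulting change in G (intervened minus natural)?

99

The intervention breaks the incoming arrows to J: J <- |L - H| no longer applies, and J = 10.
G = J^2 + L  [with J=10, L=-1]  = 99
Without intervention: J = |L - H|  [with L=-1, H=-2]  = 1; G = J^2 + L  [with J=1, L=-1]  = 0.
Change = 99 − 0 = 99.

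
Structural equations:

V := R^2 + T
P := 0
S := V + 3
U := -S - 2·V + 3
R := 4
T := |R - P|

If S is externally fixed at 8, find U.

The intervention breaks the incoming arrows to S: S := V + 3 no longer applies, and S = 8.
T = |R - P|  [with R=4, P=0]  = 4
V = R^2 + T  [with R=4, T=4]  = 20
U = -S - 2·V + 3  [with S=8, V=20]  = -45

-45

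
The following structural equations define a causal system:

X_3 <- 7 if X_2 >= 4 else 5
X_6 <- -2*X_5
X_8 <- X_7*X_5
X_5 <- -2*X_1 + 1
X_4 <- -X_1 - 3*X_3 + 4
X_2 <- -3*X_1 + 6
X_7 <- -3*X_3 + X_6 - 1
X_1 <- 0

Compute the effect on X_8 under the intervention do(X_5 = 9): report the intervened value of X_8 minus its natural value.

do(X_5=9) replaces the equation X_5 <- -2*X_1 + 1 with the constant X_5 = 9.
X_2 = -3*X_1 + 6  [with X_1=0]  = 6
X_3 = 7 if X_2 >= 4 else 5  [with X_2=6]  = 7
X_6 = -2*X_5  [with X_5=9]  = -18
X_7 = -3*X_3 + X_6 - 1  [with X_3=7, X_6=-18]  = -40
X_8 = X_7*X_5  [with X_7=-40, X_5=9]  = -360
Without intervention: X_2 = -3*X_1 + 6  [with X_1=0]  = 6; X_3 = 7 if X_2 >= 4 else 5  [with X_2=6]  = 7; X_5 = -2*X_1 + 1  [with X_1=0]  = 1; X_6 = -2*X_5  [with X_5=1]  = -2; X_7 = -3*X_3 + X_6 - 1  [with X_3=7, X_6=-2]  = -24; X_8 = X_7*X_5  [with X_7=-24, X_5=1]  = -24.
Change = -360 − (-24) = -336.

-336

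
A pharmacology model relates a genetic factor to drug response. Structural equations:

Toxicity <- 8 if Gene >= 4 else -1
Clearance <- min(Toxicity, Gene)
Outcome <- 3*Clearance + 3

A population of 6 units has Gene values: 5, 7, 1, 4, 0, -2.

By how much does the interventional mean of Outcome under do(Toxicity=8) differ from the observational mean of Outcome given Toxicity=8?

-8.5

do(Toxicity=8) breaks Toxicity's dependence on Gene. With Toxicity=8 fixed, Outcome across the units is 18, 24, 6, 15, 3, -3, mean 10.5.
Observing Toxicity=8 restricts to units where Toxicity's equation naturally yields 8: Gene ∈ {5, 7, 4}. In that subpopulation Outcome = 18, 24, 15, mean 19.
Difference = 10.5 − 19 = -8.5.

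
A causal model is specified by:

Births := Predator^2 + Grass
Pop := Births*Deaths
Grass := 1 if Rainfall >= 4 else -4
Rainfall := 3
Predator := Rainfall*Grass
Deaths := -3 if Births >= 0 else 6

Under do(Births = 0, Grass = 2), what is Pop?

The joint intervention fixes Births = 0, Grass = 2, removing each variable's own equation.
Deaths = -3 if Births >= 0 else 6  [with Births=0]  = -3
Pop = Births*Deaths  [with Births=0, Deaths=-3]  = 0

0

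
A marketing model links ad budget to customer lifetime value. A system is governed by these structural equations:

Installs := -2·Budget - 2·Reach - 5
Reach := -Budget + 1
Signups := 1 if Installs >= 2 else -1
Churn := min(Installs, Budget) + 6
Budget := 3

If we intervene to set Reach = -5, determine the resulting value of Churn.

5

do(Reach=-5) replaces the equation Reach := -Budget + 1 with the constant Reach = -5.
Installs = -2·Budget - 2·Reach - 5  [with Budget=3, Reach=-5]  = -1
Churn = min(Installs, Budget) + 6  [with Installs=-1, Budget=3]  = 5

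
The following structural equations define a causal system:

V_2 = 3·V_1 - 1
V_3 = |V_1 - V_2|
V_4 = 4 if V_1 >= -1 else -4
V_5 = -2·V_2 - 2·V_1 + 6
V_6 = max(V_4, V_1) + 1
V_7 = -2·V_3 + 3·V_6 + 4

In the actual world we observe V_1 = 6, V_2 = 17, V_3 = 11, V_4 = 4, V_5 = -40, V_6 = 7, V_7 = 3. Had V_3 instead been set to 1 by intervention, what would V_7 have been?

The intervention breaks the incoming arrows to V_3: V_3 = |V_1 - V_2| no longer applies, and V_3 = 1.
V_4 = 4 if V_1 >= -1 else -4  [with V_1=6]  = 4
V_6 = max(V_4, V_1) + 1  [with V_4=4, V_1=6]  = 7
V_7 = -2·V_3 + 3·V_6 + 4  [with V_3=1, V_6=7]  = 23

23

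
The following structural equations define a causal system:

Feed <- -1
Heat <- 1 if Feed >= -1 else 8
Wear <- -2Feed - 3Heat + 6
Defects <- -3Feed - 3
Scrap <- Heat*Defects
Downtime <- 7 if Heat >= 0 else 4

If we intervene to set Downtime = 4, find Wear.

do(Downtime=4) replaces the equation Downtime <- 7 if Heat >= 0 else 4 with the constant Downtime = 4.
Wear is not downstream of the intervention, so its value is determined by the original equations.
Heat = 1 if Feed >= -1 else 8  [with Feed=-1]  = 1
Wear = -2Feed - 3Heat + 6  [with Feed=-1, Heat=1]  = 5

5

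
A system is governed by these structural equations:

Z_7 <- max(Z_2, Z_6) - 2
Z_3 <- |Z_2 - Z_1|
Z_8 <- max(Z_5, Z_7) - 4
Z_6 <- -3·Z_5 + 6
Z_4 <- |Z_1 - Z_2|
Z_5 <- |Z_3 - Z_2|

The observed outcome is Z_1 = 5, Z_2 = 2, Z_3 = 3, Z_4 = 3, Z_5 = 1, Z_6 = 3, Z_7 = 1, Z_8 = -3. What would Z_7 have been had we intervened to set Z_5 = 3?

Under do(Z_5=3), the mechanism Z_5 <- |Z_3 - Z_2| is discarded; Z_5 is fixed at 3.
Z_6 = -3·Z_5 + 6  [with Z_5=3]  = -3
Z_7 = max(Z_2, Z_6) - 2  [with Z_2=2, Z_6=-3]  = 0

0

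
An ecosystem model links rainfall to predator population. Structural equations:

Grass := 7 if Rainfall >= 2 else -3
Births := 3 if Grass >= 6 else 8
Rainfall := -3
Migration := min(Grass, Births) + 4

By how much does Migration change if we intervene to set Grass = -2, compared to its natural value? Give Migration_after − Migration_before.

1

Under do(Grass=-2), the mechanism Grass := 7 if Rainfall >= 2 else -3 is discarded; Grass is fixed at -2.
Births = 3 if Grass >= 6 else 8  [with Grass=-2]  = 8
Migration = min(Grass, Births) + 4  [with Grass=-2, Births=8]  = 2
Without intervention: Grass = 7 if Rainfall >= 2 else -3  [with Rainfall=-3]  = -3; Births = 3 if Grass >= 6 else 8  [with Grass=-3]  = 8; Migration = min(Grass, Births) + 4  [with Grass=-3, Births=8]  = 1.
Change = 2 − 1 = 1.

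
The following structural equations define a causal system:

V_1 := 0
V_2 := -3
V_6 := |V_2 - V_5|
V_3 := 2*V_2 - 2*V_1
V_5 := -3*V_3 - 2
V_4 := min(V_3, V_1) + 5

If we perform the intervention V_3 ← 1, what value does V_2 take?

-3

Under do(V_3=1), the mechanism V_3 := 2*V_2 - 2*V_1 is discarded; V_3 is fixed at 1.
Since V_2 is not a descendant of the intervened variable, it is unaffected.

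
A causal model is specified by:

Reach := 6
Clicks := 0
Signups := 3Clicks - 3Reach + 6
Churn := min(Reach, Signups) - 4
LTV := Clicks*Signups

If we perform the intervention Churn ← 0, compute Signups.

-12

Under do(Churn=0), the mechanism Churn := min(Reach, Signups) - 4 is discarded; Churn is fixed at 0.
Since Signups is not a descendant of the intervened variable, it is unaffected.
Signups = 3Clicks - 3Reach + 6  [with Clicks=0, Reach=6]  = -12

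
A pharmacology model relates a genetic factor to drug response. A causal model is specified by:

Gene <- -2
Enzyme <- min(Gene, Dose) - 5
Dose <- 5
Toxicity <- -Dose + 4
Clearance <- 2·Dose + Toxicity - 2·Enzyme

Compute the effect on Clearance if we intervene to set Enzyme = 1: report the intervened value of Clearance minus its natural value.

-16

do(Enzyme=1) replaces the equation Enzyme <- min(Gene, Dose) - 5 with the constant Enzyme = 1.
Toxicity = -Dose + 4  [with Dose=5]  = -1
Clearance = 2·Dose + Toxicity - 2·Enzyme  [with Dose=5, Toxicity=-1, Enzyme=1]  = 7
Without intervention: Enzyme = min(Gene, Dose) - 5  [with Gene=-2, Dose=5]  = -7; Toxicity = -Dose + 4  [with Dose=5]  = -1; Clearance = 2·Dose + Toxicity - 2·Enzyme  [with Dose=5, Toxicity=-1, Enzyme=-7]  = 23.
Change = 7 − 23 = -16.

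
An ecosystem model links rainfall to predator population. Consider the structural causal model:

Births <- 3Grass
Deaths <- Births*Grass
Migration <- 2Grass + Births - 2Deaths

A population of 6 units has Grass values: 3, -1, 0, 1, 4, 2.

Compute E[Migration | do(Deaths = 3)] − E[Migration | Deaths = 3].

Every unit gets Deaths=3 under the intervention. Migration values become 9, -11, -6, -1, 14, 4; E[Migration|do(Deaths=3)] = 1.5.
E[Migration|Deaths=3] averages over only the 2 units with Deaths=3 (Grass = -1, 1): Migration = -11, -1, mean -6.
Difference = 1.5 − (-6) = 7.5.

7.5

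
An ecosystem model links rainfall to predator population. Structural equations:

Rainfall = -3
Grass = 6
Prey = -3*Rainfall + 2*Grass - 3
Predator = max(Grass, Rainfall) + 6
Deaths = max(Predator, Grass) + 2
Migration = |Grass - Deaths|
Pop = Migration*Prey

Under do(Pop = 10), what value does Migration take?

8

Intervening sets Pop = 10 and removes its equation (Pop = Migration*Prey).
Since Migration is not a descendant of the intervened variable, it is unaffected.
Predator = max(Grass, Rainfall) + 6  [with Grass=6, Rainfall=-3]  = 12
Deaths = max(Predator, Grass) + 2  [with Predator=12, Grass=6]  = 14
Migration = |Grass - Deaths|  [with Grass=6, Deaths=14]  = 8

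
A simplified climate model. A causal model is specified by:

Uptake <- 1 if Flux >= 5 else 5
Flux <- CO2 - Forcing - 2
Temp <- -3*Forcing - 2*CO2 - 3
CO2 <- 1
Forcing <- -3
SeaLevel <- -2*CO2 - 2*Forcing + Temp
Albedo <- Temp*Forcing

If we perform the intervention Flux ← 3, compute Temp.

4

do(Flux=3) replaces the equation Flux <- CO2 - Forcing - 2 with the constant Flux = 3.
Temp is not downstream of the intervention, so its value is determined by the original equations.
Temp = -3*Forcing - 2*CO2 - 3  [with Forcing=-3, CO2=1]  = 4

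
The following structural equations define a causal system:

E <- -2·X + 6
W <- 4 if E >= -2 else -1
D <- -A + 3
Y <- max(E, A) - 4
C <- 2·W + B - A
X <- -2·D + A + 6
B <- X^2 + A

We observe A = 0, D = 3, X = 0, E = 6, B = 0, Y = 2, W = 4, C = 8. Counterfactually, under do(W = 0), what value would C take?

do(W=0) replaces the equation W <- 4 if E >= -2 else -1 with the constant W = 0.
D = -A + 3  [with A=0]  = 3
X = -2·D + A + 6  [with D=3, A=0]  = 0
B = X^2 + A  [with X=0, A=0]  = 0
C = 2·W + B - A  [with W=0, B=0, A=0]  = 0

0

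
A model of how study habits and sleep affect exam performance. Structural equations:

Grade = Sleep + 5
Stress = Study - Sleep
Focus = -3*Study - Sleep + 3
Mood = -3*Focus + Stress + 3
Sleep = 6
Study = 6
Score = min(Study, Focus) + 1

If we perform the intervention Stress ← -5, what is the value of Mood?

The intervention breaks the incoming arrows to Stress: Stress = Study - Sleep no longer applies, and Stress = -5.
Focus = -3*Study - Sleep + 3  [with Study=6, Sleep=6]  = -21
Mood = -3*Focus + Stress + 3  [with Focus=-21, Stress=-5]  = 61

61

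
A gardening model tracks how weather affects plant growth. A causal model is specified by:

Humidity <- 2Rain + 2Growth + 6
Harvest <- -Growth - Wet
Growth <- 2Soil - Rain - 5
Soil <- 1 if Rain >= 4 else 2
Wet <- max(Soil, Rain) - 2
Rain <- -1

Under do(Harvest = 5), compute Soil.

2

do(Harvest=5) replaces the equation Harvest <- -Growth - Wet with the constant Harvest = 5.
Soil is not downstream of the intervention, so its value is determined by the original equations.
Soil = 1 if Rain >= 4 else 2  [with Rain=-1]  = 2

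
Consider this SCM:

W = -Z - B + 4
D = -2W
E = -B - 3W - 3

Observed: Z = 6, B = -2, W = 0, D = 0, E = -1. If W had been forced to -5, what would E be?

14

do(W=-5) replaces the equation W = -Z - B + 4 with the constant W = -5.
E = -B - 3W - 3  [with B=-2, W=-5]  = 14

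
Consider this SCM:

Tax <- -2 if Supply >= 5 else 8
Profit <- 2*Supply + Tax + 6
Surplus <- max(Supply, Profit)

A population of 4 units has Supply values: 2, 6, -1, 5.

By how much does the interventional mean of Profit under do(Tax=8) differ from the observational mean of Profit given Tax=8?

5

do(Tax=8) breaks Tax's dependence on Supply. With Tax=8 fixed, Profit across the units is 18, 26, 12, 24, mean 20.
Observing Tax=8 restricts to units where Tax's equation naturally yields 8: Supply ∈ {2, -1}. In that subpopulation Profit = 18, 12, mean 15.
Difference = 20 − 15 = 5.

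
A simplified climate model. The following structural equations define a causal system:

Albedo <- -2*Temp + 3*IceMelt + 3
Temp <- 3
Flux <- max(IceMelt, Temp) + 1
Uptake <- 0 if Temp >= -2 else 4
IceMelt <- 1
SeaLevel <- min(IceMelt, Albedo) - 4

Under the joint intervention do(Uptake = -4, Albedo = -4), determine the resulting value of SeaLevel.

-8

Under do(Uptake = -4, Albedo = -4), each intervened variable's structural equation is replaced by its fixed value.
SeaLevel = min(IceMelt, Albedo) - 4  [with IceMelt=1, Albedo=-4]  = -8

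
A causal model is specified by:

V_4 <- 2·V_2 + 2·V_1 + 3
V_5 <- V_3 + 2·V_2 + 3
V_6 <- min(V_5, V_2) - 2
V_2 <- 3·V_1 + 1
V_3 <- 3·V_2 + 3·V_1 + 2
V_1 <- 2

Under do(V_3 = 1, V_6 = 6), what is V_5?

The joint intervention fixes V_3 = 1, V_6 = 6, removing each variable's own equation.
V_2 = 3·V_1 + 1  [with V_1=2]  = 7
V_5 = V_3 + 2·V_2 + 3  [with V_3=1, V_2=7]  = 18

18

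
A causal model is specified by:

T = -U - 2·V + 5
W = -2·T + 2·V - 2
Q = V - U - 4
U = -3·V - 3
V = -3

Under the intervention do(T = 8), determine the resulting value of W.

-24

do(T=8) replaces the equation T = -U - 2·V + 5 with the constant T = 8.
W = -2·T + 2·V - 2  [with T=8, V=-3]  = -24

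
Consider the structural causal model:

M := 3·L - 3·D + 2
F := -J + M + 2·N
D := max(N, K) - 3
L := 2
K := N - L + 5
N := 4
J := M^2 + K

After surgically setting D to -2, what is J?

Under do(D=-2), the mechanism D := max(N, K) - 3 is discarded; D is fixed at -2.
K = N - L + 5  [with N=4, L=2]  = 7
M = 3·L - 3·D + 2  [with L=2, D=-2]  = 14
J = M^2 + K  [with M=14, K=7]  = 203

203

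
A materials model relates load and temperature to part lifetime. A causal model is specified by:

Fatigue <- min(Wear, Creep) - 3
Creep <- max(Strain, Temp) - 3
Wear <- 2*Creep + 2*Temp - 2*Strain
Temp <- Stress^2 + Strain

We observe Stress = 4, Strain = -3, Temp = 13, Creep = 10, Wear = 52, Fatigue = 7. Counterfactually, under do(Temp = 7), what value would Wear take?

28

do(Temp=7) replaces the equation Temp <- Stress^2 + Strain with the constant Temp = 7.
Creep = max(Strain, Temp) - 3  [with Strain=-3, Temp=7]  = 4
Wear = 2*Creep + 2*Temp - 2*Strain  [with Creep=4, Temp=7, Strain=-3]  = 28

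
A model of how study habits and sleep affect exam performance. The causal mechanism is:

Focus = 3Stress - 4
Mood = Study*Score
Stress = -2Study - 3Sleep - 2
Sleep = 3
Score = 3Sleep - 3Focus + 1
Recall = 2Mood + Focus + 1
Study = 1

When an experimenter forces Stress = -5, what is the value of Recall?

The intervention breaks the incoming arrows to Stress: Stress = -2Study - 3Sleep - 2 no longer applies, and Stress = -5.
Focus = 3Stress - 4  [with Stress=-5]  = -19
Score = 3Sleep - 3Focus + 1  [with Sleep=3, Focus=-19]  = 67
Mood = Study*Score  [with Study=1, Score=67]  = 67
Recall = 2Mood + Focus + 1  [with Mood=67, Focus=-19]  = 116

116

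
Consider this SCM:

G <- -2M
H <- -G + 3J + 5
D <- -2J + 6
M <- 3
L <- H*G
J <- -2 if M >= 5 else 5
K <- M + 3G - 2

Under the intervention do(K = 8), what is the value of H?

26

The intervention breaks the incoming arrows to K: K <- M + 3G - 2 no longer applies, and K = 8.
Since H is not a descendant of the intervened variable, it is unaffected.
G = -2M  [with M=3]  = -6
J = -2 if M >= 5 else 5  [with M=3]  = 5
H = -G + 3J + 5  [with G=-6, J=5]  = 26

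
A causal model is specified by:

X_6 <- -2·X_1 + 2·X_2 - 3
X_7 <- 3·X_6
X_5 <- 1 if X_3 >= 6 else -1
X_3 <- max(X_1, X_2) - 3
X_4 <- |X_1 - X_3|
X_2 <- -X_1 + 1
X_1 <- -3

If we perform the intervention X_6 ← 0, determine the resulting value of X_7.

Intervening sets X_6 = 0 and removes its equation (X_6 <- -2·X_1 + 2·X_2 - 3).
X_7 = 3·X_6  [with X_6=0]  = 0

0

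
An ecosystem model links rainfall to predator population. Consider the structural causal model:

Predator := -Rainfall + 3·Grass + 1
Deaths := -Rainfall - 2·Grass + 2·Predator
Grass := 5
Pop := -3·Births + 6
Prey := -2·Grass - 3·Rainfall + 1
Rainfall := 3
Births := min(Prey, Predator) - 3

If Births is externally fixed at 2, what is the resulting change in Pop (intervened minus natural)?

Under do(Births=2), the mechanism Births := min(Prey, Predator) - 3 is discarded; Births is fixed at 2.
Pop = -3·Births + 6  [with Births=2]  = 0
Without intervention: Prey = -2·Grass - 3·Rainfall + 1  [with Grass=5, Rainfall=3]  = -18; Predator = -Rainfall + 3·Grass + 1  [with Rainfall=3, Grass=5]  = 13; Births = min(Prey, Predator) - 3  [with Prey=-18, Predator=13]  = -21; Pop = -3·Births + 6  [with Births=-21]  = 69.
Change = 0 − 69 = -69.

-69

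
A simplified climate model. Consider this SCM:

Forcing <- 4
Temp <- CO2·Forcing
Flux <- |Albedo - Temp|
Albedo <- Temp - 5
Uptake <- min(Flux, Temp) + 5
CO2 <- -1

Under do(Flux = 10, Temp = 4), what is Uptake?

9

The joint intervention fixes Flux = 10, Temp = 4, removing each variable's own equation.
Uptake = min(Flux, Temp) + 5  [with Flux=10, Temp=4]  = 9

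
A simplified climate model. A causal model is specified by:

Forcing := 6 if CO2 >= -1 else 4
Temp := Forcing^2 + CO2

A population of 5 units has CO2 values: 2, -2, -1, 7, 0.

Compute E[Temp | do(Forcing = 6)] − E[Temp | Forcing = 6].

-0.8

Under do(Forcing=6), Forcing's equation is replaced by Forcing=6 for every unit. Per-unit Temp: 38, 34, 35, 43, 36. Mean = 37.2.
Observing Forcing=6 restricts to units where Forcing's equation naturally yields 6: CO2 ∈ {2, -1, 7, 0}. In that subpopulation Temp = 38, 35, 43, 36, mean 38.
Difference = 37.2 − 38 = -0.8.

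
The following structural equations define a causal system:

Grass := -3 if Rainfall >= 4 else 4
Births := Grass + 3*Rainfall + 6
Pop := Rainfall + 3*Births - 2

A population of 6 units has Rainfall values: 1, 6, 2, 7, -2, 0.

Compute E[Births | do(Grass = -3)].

10

do(Grass=-3) breaks Grass's dependence on Rainfall. With Grass=-3 fixed, Births across the units is 6, 21, 9, 24, -3, 3, mean 10.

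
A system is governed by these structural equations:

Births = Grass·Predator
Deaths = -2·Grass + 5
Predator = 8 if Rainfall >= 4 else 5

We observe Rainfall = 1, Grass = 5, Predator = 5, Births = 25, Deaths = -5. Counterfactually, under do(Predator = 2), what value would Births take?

The intervention breaks the incoming arrows to Predator: Predator = 8 if Rainfall >= 4 else 5 no longer applies, and Predator = 2.
Births = Grass·Predator  [with Grass=5, Predator=2]  = 10

10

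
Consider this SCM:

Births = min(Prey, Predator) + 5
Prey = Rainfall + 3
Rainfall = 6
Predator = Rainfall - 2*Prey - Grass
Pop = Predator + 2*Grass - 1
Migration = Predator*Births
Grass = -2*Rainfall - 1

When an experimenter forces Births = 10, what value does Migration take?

The intervention breaks the incoming arrows to Births: Births = min(Prey, Predator) + 5 no longer applies, and Births = 10.
Grass = -2*Rainfall - 1  [with Rainfall=6]  = -13
Prey = Rainfall + 3  [with Rainfall=6]  = 9
Predator = Rainfall - 2*Prey - Grass  [with Rainfall=6, Prey=9, Grass=-13]  = 1
Migration = Predator*Births  [with Predator=1, Births=10]  = 10

10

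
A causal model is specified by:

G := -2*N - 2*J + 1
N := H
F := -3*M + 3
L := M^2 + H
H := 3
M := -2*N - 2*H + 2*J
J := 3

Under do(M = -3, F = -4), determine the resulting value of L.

12

Setting M = -3, F = -4 by intervention discards those variables' equations.
L = M^2 + H  [with M=-3, H=3]  = 12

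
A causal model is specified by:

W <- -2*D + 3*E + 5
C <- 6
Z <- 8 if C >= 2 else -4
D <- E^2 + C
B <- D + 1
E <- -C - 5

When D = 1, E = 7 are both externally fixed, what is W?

Setting D = 1, E = 7 by intervention discards those variables' equations.
W = -2*D + 3*E + 5  [with D=1, E=7]  = 24

24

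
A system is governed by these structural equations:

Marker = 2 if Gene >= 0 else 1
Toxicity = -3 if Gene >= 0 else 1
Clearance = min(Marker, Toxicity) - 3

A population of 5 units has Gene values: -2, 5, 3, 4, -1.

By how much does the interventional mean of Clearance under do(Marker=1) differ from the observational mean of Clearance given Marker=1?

do(Marker=1) breaks Marker's dependence on Gene. With Marker=1 fixed, Clearance across the units is -2, -6, -6, -6, -2, mean -4.4.
Conditioning on Marker=1 selects the 2 unit(s) with Gene ∈ {-2, -1}. Their Clearance values: -2, -2. Mean = -2.
Difference = -4.4 − (-2) = -2.4.

-2.4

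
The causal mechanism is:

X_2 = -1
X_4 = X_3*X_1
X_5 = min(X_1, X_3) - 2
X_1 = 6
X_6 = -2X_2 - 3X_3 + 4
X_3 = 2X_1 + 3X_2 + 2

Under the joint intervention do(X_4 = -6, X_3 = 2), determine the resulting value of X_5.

The joint intervention fixes X_4 = -6, X_3 = 2, removing each variable's own equation.
X_5 = min(X_1, X_3) - 2  [with X_1=6, X_3=2]  = 0

0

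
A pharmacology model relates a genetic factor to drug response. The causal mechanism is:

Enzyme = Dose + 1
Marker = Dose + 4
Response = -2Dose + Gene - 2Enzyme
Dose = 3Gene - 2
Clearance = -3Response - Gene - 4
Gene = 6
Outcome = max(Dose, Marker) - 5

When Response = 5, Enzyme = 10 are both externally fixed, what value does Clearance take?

The joint intervention fixes Response = 5, Enzyme = 10, removing each variable's own equation.
Clearance = -3Response - Gene - 4  [with Response=5, Gene=6]  = -25

-25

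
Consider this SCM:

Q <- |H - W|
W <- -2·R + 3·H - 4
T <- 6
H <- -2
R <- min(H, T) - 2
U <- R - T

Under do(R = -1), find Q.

The intervention breaks the incoming arrows to R: R <- min(H, T) - 2 no longer applies, and R = -1.
W = -2·R + 3·H - 4  [with R=-1, H=-2]  = -8
Q = |H - W|  [with H=-2, W=-8]  = 6

6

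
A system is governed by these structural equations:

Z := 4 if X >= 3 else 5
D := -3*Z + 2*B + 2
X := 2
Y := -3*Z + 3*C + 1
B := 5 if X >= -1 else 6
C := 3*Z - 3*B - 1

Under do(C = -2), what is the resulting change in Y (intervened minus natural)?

-3

Intervening sets C = -2 and removes its equation (C := 3*Z - 3*B - 1).
Z = 4 if X >= 3 else 5  [with X=2]  = 5
Y = -3*Z + 3*C + 1  [with Z=5, C=-2]  = -20
Without intervention: B = 5 if X >= -1 else 6  [with X=2]  = 5; Z = 4 if X >= 3 else 5  [with X=2]  = 5; C = 3*Z - 3*B - 1  [with Z=5, B=5]  = -1; Y = -3*Z + 3*C + 1  [with Z=5, C=-1]  = -17.
Change = -20 − (-17) = -3.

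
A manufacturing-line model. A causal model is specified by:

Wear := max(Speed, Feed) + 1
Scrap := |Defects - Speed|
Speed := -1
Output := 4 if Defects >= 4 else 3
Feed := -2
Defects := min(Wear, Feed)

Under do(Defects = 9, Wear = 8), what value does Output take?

The joint intervention fixes Defects = 9, Wear = 8, removing each variable's own equation.
Output = 4 if Defects >= 4 else 3  [with Defects=9]  = 4

4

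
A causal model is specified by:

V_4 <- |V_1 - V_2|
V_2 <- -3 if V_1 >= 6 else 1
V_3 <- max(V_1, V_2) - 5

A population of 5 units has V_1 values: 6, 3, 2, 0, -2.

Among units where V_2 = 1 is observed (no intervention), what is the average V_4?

1.75

E[V_4|V_2=1] averages over only the 4 units with V_2=1 (V_1 = 3, 2, 0, -2): V_4 = 2, 1, 1, 3, mean 1.75.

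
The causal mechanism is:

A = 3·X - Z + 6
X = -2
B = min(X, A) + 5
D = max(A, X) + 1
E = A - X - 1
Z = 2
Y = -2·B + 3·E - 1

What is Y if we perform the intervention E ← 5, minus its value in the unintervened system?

Under do(E=5), the mechanism E = A - X - 1 is discarded; E is fixed at 5.
A = 3·X - Z + 6  [with X=-2, Z=2]  = -2
B = min(X, A) + 5  [with X=-2, A=-2]  = 3
Y = -2·B + 3·E - 1  [with B=3, E=5]  = 8
Without intervention: A = 3·X - Z + 6  [with X=-2, Z=2]  = -2; B = min(X, A) + 5  [with X=-2, A=-2]  = 3; E = A - X - 1  [with A=-2, X=-2]  = -1; Y = -2·B + 3·E - 1  [with B=3, E=-1]  = -10.
Change = 8 − (-10) = 18.

18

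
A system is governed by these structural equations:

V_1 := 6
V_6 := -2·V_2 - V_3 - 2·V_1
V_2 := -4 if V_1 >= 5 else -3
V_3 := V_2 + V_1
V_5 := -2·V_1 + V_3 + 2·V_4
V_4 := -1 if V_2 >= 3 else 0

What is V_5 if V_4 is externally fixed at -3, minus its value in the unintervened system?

-6

Intervening sets V_4 = -3 and removes its equation (V_4 := -1 if V_2 >= 3 else 0).
V_2 = -4 if V_1 >= 5 else -3  [with V_1=6]  = -4
V_3 = V_2 + V_1  [with V_2=-4, V_1=6]  = 2
V_5 = -2·V_1 + V_3 + 2·V_4  [with V_1=6, V_3=2, V_4=-3]  = -16
Without intervention: V_2 = -4 if V_1 >= 5 else -3  [with V_1=6]  = -4; V_3 = V_2 + V_1  [with V_2=-4, V_1=6]  = 2; V_4 = -1 if V_2 >= 3 else 0  [with V_2=-4]  = 0; V_5 = -2·V_1 + V_3 + 2·V_4  [with V_1=6, V_3=2, V_4=0]  = -10.
Change = -16 − (-10) = -6.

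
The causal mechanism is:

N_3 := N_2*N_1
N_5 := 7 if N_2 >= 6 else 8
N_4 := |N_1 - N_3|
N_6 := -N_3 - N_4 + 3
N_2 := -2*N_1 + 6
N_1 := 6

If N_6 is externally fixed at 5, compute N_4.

do(N_6=5) replaces the equation N_6 := -N_3 - N_4 + 3 with the constant N_6 = 5.
No directed path runs from N_6 to N_4, so N_4 keeps its natural value.
N_2 = -2*N_1 + 6  [with N_1=6]  = -6
N_3 = N_2*N_1  [with N_2=-6, N_1=6]  = -36
N_4 = |N_1 - N_3|  [with N_1=6, N_3=-36]  = 42

42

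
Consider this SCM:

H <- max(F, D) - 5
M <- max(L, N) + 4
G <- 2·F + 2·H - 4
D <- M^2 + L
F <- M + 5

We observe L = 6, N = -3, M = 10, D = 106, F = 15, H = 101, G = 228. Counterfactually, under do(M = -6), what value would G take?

The intervention breaks the incoming arrows to M: M <- max(L, N) + 4 no longer applies, and M = -6.
D = M^2 + L  [with M=-6, L=6]  = 42
F = M + 5  [with M=-6]  = -1
H = max(F, D) - 5  [with F=-1, D=42]  = 37
G = 2·F + 2·H - 4  [with F=-1, H=37]  = 68

68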